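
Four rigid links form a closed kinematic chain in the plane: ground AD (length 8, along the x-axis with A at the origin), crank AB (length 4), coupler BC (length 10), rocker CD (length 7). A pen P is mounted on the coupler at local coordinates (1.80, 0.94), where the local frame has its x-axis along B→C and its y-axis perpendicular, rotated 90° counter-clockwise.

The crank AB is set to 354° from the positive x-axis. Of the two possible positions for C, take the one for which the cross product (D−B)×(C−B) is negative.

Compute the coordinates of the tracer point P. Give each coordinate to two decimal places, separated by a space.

6.01 -0.42

A=(0,0), D=(8.00,0)
B = A + 4.00·(cos354°, sin354°) = (3.9781, -0.4181)
|BD| = 4.0436
circle(B,10.00) ∩ circle(D,7.00): a=8.3281, h=5.5356
  candidates: C₊=(11.6891,5.9490) cross=22.384; C₋=(12.8339,-5.0629) cross=-22.384
  mode - wants cross < 0 → take C=(12.8339,-5.0629) (cross=-22.384)
ex = (C−B)/|BC| = (0.8856,-0.4645); ey = (0.4645,0.8856)
P = B + 1.80·ex + 0.94·ey = (6.0087,-0.4217)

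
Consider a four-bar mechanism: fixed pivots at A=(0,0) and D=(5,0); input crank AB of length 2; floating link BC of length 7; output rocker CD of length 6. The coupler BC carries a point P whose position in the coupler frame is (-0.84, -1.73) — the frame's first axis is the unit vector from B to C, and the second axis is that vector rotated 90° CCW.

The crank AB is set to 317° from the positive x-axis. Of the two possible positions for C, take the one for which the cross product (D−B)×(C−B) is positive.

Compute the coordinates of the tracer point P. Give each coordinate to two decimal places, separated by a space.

3.02 -2.49

A=(0,0), D=(5.00,0)
B = A + 2.00·(cos317°, sin317°) = (1.4627, -1.3640)
|BD| = 3.7912
circle(B,7.00) ∩ circle(D,6.00): a=3.6101, h=5.9973
  candidates: C₊=(2.6733,5.5305) cross=22.737; C₋=(6.9888,-5.6608) cross=-22.737
  mode + wants cross > 0 → take C=(2.6733,5.5305) (cross=22.737)
ex = (C−B)/|BC| = (0.1729,0.9849); ey = (-0.9849,0.1729)
P = B + -0.84·ex + -1.73·ey = (3.0214,-2.4905)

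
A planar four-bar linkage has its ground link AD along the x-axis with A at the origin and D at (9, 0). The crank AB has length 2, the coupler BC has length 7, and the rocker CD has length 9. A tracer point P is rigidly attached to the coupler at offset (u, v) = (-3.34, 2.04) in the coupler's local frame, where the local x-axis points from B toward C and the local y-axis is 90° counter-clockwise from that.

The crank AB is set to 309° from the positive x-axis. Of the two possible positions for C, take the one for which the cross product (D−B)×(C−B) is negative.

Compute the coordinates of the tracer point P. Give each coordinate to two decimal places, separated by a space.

A=(0,0), D=(9.00,0)
B = A + 2.00·(cos309°, sin309°) = (1.2586, -1.5543)
|BD| = 7.8959
circle(B,7.00) ∩ circle(D,9.00): a=1.9215, h=6.7311
  candidates: C₊=(1.8176,5.4234) cross=53.148; C₋=(4.4676,-7.7754) cross=-53.148
  mode - wants cross < 0 → take C=(4.4676,-7.7754) (cross=-53.148)
ex = (C−B)/|BC| = (0.4584,-0.8887); ey = (0.8887,0.4584)
P = B + -3.34·ex + 2.04·ey = (1.5405,2.3493)

1.54 2.35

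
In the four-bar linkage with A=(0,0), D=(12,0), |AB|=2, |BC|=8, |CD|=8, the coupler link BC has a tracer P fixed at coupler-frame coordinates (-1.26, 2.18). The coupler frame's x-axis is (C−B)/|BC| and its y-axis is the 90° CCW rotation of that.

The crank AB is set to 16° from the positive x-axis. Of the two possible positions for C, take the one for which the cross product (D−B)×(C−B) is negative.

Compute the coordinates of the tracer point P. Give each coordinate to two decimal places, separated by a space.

2.95 2.85

A=(0,0), D=(12.00,0)
B = A + 2.00·(cos16°, sin16°) = (1.9225, 0.5513)
|BD| = 10.0925
circle(B,8.00) ∩ circle(D,8.00): a=5.0463, h=6.2077
  candidates: C₊=(7.3003,6.4740) cross=62.651; C₋=(6.6222,-5.9228) cross=-62.651
  mode - wants cross < 0 → take C=(6.6222,-5.9228) (cross=-62.651)
ex = (C−B)/|BC| = (0.5875,-0.8093); ey = (0.8093,0.5875)
P = B + -1.26·ex + 2.18·ey = (2.9465,2.8516)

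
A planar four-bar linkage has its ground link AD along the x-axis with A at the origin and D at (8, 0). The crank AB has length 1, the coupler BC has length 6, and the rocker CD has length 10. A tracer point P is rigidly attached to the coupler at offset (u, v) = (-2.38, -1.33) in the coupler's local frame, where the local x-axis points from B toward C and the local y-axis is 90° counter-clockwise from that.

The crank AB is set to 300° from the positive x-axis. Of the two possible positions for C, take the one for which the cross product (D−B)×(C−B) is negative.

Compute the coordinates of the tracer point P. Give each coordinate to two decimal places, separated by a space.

-0.92 1.46

A=(0,0), D=(8.00,0)
B = A + 1.00·(cos300°, sin300°) = (0.5000, -0.8660)
|BD| = 7.5498
circle(B,6.00) ∩ circle(D,10.00): a=-0.4636, h=5.9821
  candidates: C₊=(-0.6467,5.0234) cross=45.164; C₋=(0.7257,-6.8618) cross=-45.164
  mode - wants cross < 0 → take C=(0.7257,-6.8618) (cross=-45.164)
ex = (C−B)/|BC| = (0.0376,-0.9993); ey = (0.9993,0.0376)
P = B + -2.38·ex + -1.33·ey = (-0.9186,1.4623)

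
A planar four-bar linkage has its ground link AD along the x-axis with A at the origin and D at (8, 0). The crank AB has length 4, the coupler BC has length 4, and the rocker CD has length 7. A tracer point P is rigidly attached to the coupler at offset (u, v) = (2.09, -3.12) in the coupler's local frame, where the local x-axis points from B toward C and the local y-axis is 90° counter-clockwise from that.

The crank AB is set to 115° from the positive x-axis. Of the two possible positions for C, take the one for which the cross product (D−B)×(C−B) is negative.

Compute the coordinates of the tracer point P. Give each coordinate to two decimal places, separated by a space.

-2.55 -0.03

A=(0,0), D=(8.00,0)
B = A + 4.00·(cos115°, sin115°) = (-1.6905, 3.6252)
|BD| = 10.3464
circle(B,4.00) ∩ circle(D,7.00): a=3.5784, h=1.7874
  candidates: C₊=(2.2874,4.0455) cross=18.493; C₋=(1.0348,0.6973) cross=-18.493
  mode - wants cross < 0 → take C=(1.0348,0.6973) (cross=-18.493)
ex = (C−B)/|BC| = (0.6813,-0.7320); ey = (0.7320,0.6813)
P = B + 2.09·ex + -3.12·ey = (-2.5503,-0.0303)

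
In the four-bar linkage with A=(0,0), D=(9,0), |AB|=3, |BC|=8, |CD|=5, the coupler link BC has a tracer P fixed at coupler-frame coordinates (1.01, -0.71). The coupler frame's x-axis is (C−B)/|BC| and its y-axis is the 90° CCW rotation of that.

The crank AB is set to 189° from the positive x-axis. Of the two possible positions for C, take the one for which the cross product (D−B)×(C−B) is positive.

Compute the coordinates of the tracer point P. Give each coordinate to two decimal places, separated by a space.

-1.77 -0.79

A=(0,0), D=(9.00,0)
B = A + 3.00·(cos189°, sin189°) = (-2.9631, -0.4693)
|BD| = 11.9723
circle(B,8.00) ∩ circle(D,5.00): a=7.6149, h=2.4522
  candidates: C₊=(4.5499,2.2795) cross=29.359; C₋=(4.7421,-2.6211) cross=-29.359
  mode + wants cross > 0 → take C=(4.5499,2.2795) (cross=29.359)
ex = (C−B)/|BC| = (0.9391,0.3436); ey = (-0.3436,0.9391)
P = B + 1.01·ex + -0.71·ey = (-1.7706,-0.7890)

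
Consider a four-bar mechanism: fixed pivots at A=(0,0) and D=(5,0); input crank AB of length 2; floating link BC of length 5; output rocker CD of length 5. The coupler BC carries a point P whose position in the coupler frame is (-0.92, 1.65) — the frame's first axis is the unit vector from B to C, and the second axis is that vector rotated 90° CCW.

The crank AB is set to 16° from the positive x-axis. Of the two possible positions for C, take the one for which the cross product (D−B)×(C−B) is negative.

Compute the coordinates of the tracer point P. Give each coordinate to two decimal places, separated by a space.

A=(0,0), D=(5.00,0)
B = A + 2.00·(cos16°, sin16°) = (1.9225, 0.5513)
|BD| = 3.1265
circle(B,5.00) ∩ circle(D,5.00): a=1.5632, h=4.7493
  candidates: C₊=(4.2987,4.9506) cross=14.849; C₋=(2.6238,-4.3993) cross=-14.849
  mode - wants cross < 0 → take C=(2.6238,-4.3993) (cross=-14.849)
ex = (C−B)/|BC| = (0.1403,-0.9901); ey = (0.9901,0.1403)
P = B + -0.92·ex + 1.65·ey = (3.4272,1.6936)

3.43 1.69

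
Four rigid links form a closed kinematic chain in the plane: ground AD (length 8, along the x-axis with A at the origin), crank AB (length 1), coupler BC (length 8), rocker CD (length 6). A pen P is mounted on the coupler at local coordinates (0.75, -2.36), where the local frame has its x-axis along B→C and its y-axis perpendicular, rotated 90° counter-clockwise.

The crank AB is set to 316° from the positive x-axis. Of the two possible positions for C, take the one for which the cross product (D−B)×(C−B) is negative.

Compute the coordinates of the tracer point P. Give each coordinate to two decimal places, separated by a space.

A=(0,0), D=(8.00,0)
B = A + 1.00·(cos316°, sin316°) = (0.7193, -0.6947)
|BD| = 7.3137
circle(B,8.00) ∩ circle(D,6.00): a=5.5711, h=5.7414
  candidates: C₊=(5.7199,5.5499) cross=41.991; C₋=(6.8105,-5.8809) cross=-41.991
  mode - wants cross < 0 → take C=(6.8105,-5.8809) (cross=-41.991)
ex = (C−B)/|BC| = (0.7614,-0.6483); ey = (0.6483,0.7614)
P = B + 0.75·ex + -2.36·ey = (-0.2396,-2.9778)

-0.24 -2.98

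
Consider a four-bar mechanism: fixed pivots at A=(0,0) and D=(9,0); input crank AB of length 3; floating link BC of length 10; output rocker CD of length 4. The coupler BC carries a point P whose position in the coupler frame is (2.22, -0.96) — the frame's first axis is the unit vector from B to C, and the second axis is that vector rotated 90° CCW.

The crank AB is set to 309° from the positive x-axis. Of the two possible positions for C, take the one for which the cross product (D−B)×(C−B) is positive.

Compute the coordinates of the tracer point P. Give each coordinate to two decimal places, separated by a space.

A=(0,0), D=(9.00,0)
B = A + 3.00·(cos309°, sin309°) = (1.8880, -2.3314)
|BD| = 7.4844
circle(B,10.00) ∩ circle(D,4.00): a=9.3539, h=3.5363
  candidates: C₊=(9.6749,3.9427) cross=26.467; C₋=(11.8780,-2.7780) cross=-26.467
  mode + wants cross > 0 → take C=(9.6749,3.9427) (cross=26.467)
ex = (C−B)/|BC| = (0.7787,0.6274); ey = (-0.6274,0.7787)
P = B + 2.22·ex + -0.96·ey = (4.2190,-1.6861)

4.22 -1.69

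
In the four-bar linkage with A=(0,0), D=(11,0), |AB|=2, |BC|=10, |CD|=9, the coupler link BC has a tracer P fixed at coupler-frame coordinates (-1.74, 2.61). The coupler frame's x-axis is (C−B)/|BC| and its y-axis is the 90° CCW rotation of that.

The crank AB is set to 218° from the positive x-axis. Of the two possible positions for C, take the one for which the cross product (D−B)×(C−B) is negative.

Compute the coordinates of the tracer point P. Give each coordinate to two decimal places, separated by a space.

A=(0,0), D=(11.00,0)
B = A + 2.00·(cos218°, sin218°) = (-1.5760, -1.2313)
|BD| = 12.6362
circle(B,10.00) ∩ circle(D,9.00): a=7.0699, h=7.0722
  candidates: C₊=(4.7711,6.4962) cross=89.366; C₋=(6.1494,-7.5810) cross=-89.366
  mode - wants cross < 0 → take C=(6.1494,-7.5810) (cross=-89.366)
ex = (C−B)/|BC| = (0.7725,-0.6350); ey = (0.6350,0.7725)
P = B + -1.74·ex + 2.61·ey = (-1.2630,1.8898)

-1.26 1.89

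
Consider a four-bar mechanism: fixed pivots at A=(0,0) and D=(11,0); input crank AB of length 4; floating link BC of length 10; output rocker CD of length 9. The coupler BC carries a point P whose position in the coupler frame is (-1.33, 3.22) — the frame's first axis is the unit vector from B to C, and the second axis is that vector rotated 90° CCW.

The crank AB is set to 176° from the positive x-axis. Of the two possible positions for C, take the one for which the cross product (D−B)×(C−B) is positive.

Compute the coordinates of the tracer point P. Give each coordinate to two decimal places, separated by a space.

A=(0,0), D=(11.00,0)
B = A + 4.00·(cos176°, sin176°) = (-3.9903, 0.2790)
|BD| = 14.9929
circle(B,10.00) ∩ circle(D,9.00): a=8.1301, h=5.8226
  candidates: C₊=(4.2468,5.9493) cross=87.297; C₋=(4.0300,-5.6938) cross=-87.297
  mode + wants cross > 0 → take C=(4.2468,5.9493) (cross=87.297)
ex = (C−B)/|BC| = (0.8237,0.5670); ey = (-0.5670,0.8237)
P = B + -1.33·ex + 3.22·ey = (-6.9116,2.1772)

-6.91 2.18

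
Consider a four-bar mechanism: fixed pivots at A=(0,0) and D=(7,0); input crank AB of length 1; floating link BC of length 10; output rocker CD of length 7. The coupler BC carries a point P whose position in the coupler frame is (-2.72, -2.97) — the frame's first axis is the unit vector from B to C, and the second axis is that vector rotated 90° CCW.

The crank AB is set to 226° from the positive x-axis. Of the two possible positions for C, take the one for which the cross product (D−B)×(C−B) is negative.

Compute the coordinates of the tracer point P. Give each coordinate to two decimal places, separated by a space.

A=(0,0), D=(7.00,0)
B = A + 1.00·(cos226°, sin226°) = (-0.6947, -0.7193)
|BD| = 7.7282
circle(B,10.00) ∩ circle(D,7.00): a=7.1637, h=6.9772
  candidates: C₊=(5.7885,6.8944) cross=53.921; C₋=(7.0874,-6.9995) cross=-53.921
  mode - wants cross < 0 → take C=(7.0874,-6.9995) (cross=-53.921)
ex = (C−B)/|BC| = (0.7782,-0.6280); ey = (0.6280,0.7782)
P = B + -2.72·ex + -2.97·ey = (-4.6766,-1.3224)

-4.68 -1.32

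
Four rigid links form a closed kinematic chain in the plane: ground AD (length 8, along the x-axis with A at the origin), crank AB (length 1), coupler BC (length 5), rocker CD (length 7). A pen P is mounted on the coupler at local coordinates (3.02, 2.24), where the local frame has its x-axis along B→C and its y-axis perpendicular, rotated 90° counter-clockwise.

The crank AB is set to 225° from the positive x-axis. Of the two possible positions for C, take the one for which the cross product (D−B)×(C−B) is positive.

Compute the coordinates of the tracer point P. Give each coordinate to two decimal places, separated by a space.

A=(0,0), D=(8.00,0)
B = A + 1.00·(cos225°, sin225°) = (-0.7071, -0.7071)
|BD| = 8.7358
circle(B,5.00) ∩ circle(D,7.00): a=2.9942, h=4.0043
  candidates: C₊=(1.9532,3.5264) cross=34.981; C₋=(2.6014,-4.4559) cross=-34.981
  mode + wants cross > 0 → take C=(1.9532,3.5264) (cross=34.981)
ex = (C−B)/|BC| = (0.5321,0.8467); ey = (-0.8467,0.5321)
P = B + 3.02·ex + 2.24·ey = (-0.9969,3.0418)

-1.00 3.04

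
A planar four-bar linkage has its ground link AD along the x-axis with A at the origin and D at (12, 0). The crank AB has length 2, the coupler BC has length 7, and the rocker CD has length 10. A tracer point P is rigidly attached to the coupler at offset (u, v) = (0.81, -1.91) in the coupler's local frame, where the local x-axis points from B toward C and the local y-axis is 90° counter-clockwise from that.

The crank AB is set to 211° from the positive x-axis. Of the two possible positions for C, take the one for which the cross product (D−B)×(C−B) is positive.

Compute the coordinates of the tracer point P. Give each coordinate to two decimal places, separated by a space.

0.25 -1.69

A=(0,0), D=(12.00,0)
B = A + 2.00·(cos211°, sin211°) = (-1.7143, -1.0301)
|BD| = 13.7530
circle(B,7.00) ∩ circle(D,10.00): a=5.0223, h=4.8761
  candidates: C₊=(2.9287,4.2085) cross=67.061; C₋=(3.6591,-5.5163) cross=-67.061
  mode + wants cross > 0 → take C=(2.9287,4.2085) (cross=67.061)
ex = (C−B)/|BC| = (0.6633,0.7484); ey = (-0.7484,0.6633)
P = B + 0.81·ex + -1.91·ey = (0.2523,-1.6908)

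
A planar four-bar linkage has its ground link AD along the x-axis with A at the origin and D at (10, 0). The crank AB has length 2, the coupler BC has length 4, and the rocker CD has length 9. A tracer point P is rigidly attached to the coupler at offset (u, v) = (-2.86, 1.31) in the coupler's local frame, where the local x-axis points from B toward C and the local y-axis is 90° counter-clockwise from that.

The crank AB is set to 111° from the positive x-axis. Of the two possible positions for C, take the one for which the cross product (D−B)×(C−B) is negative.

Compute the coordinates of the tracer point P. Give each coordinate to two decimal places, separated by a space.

-0.90 5.01

A=(0,0), D=(10.00,0)
B = A + 2.00·(cos111°, sin111°) = (-0.7167, 1.8672)
|BD| = 10.8782
circle(B,4.00) ∩ circle(D,9.00): a=2.4515, h=3.1608
  candidates: C₊=(2.2409,4.5602) cross=34.383; C₋=(1.1558,-1.6675) cross=-34.383
  mode - wants cross < 0 → take C=(1.1558,-1.6675) (cross=-34.383)
ex = (C−B)/|BC| = (0.4681,-0.8837); ey = (0.8837,0.4681)
P = B + -2.86·ex + 1.31·ey = (-0.8980,5.0077)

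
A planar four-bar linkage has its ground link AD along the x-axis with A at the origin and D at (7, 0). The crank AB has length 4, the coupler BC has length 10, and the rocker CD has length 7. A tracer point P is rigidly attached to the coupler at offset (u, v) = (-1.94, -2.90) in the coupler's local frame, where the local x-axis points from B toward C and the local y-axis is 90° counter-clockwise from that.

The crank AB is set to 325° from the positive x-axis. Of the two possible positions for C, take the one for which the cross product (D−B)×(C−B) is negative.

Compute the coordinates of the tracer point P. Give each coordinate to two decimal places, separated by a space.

A=(0,0), D=(7.00,0)
B = A + 4.00·(cos325°, sin325°) = (3.2766, -2.2943)
|BD| = 4.3735
circle(B,10.00) ∩ circle(D,7.00): a=8.0173, h=5.9768
  candidates: C₊=(6.9668,6.9999) cross=26.140; C₋=(13.2376,-3.1769) cross=-26.140
  mode - wants cross < 0 → take C=(13.2376,-3.1769) (cross=-26.140)
ex = (C−B)/|BC| = (0.9961,-0.0883); ey = (0.0883,0.9961)
P = B + -1.94·ex + -2.90·ey = (1.0882,-5.0118)

1.09 -5.01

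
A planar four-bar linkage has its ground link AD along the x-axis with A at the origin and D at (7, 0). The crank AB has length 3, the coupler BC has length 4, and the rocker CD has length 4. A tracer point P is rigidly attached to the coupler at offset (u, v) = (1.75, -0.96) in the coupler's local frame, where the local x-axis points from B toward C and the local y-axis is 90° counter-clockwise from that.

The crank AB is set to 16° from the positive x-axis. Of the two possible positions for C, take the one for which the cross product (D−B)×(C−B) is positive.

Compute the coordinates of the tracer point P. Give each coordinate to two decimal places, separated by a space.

A=(0,0), D=(7.00,0)
B = A + 3.00·(cos16°, sin16°) = (2.8838, 0.8269)
|BD| = 4.1985
circle(B,4.00) ∩ circle(D,4.00): a=2.0992, h=3.4049
  candidates: C₊=(5.6125,3.7516) cross=14.295; C₋=(4.2713,-2.9247) cross=-14.295
  mode + wants cross > 0 → take C=(5.6125,3.7516) (cross=14.295)
ex = (C−B)/|BC| = (0.6822,0.7312); ey = (-0.7312,0.6822)
P = B + 1.75·ex + -0.96·ey = (4.7795,1.4516)

4.78 1.45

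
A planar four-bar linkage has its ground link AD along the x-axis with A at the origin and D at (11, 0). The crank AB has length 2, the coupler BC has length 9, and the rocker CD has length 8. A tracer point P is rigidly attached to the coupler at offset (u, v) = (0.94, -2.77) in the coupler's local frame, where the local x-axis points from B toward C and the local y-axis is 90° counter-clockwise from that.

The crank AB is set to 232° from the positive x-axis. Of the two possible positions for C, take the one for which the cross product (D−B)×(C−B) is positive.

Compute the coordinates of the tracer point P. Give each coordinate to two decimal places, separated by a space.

1.45 -2.74

A=(0,0), D=(11.00,0)
B = A + 2.00·(cos232°, sin232°) = (-1.2313, -1.5760)
|BD| = 12.3324
circle(B,9.00) ∩ circle(D,8.00): a=6.8555, h=5.8312
  candidates: C₊=(4.8227,5.0834) cross=71.913; C₋=(6.3131,-6.4833) cross=-71.913
  mode + wants cross > 0 → take C=(4.8227,5.0834) (cross=71.913)
ex = (C−B)/|BC| = (0.6727,0.7399); ey = (-0.7399,0.6727)
P = B + 0.94·ex + -2.77·ey = (1.4506,-2.7438)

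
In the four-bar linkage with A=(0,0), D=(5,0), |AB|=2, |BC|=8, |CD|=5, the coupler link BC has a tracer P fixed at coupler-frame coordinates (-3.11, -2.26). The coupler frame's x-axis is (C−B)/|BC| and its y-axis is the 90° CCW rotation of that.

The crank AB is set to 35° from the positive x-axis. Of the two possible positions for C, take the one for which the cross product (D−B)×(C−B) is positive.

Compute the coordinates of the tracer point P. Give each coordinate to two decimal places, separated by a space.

A=(0,0), D=(5.00,0)
B = A + 2.00·(cos35°, sin35°) = (1.6383, 1.1472)
|BD| = 3.5520
circle(B,8.00) ∩ circle(D,5.00): a=7.2658, h=3.3478
  candidates: C₊=(9.5960,1.9690) cross=11.891; C₋=(7.4336,-4.3678) cross=-11.891
  mode + wants cross > 0 → take C=(9.5960,1.9690) (cross=11.891)
ex = (C−B)/|BC| = (0.9947,0.1027); ey = (-0.1027,0.9947)
P = B + -3.11·ex + -2.26·ey = (-1.2231,-1.4204)

-1.22 -1.42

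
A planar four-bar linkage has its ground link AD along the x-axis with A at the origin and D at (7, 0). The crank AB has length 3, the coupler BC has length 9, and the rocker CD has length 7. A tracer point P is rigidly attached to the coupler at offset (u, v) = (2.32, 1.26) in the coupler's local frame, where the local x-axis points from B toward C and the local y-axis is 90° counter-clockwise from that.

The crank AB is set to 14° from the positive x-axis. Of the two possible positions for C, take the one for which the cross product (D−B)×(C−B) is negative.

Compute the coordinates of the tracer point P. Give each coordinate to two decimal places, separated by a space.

A=(0,0), D=(7.00,0)
B = A + 3.00·(cos14°, sin14°) = (2.9109, 0.7258)
|BD| = 4.1530
circle(B,9.00) ∩ circle(D,7.00): a=5.9291, h=6.7709
  candidates: C₊=(9.9320,6.3563) cross=28.120; C₋=(7.5655,-6.9771) cross=-28.120
  mode - wants cross < 0 → take C=(7.5655,-6.9771) (cross=-28.120)
ex = (C−B)/|BC| = (0.5172,-0.8559); ey = (0.8559,0.5172)
P = B + 2.32·ex + 1.26·ey = (5.1892,-0.6082)

5.19 -0.61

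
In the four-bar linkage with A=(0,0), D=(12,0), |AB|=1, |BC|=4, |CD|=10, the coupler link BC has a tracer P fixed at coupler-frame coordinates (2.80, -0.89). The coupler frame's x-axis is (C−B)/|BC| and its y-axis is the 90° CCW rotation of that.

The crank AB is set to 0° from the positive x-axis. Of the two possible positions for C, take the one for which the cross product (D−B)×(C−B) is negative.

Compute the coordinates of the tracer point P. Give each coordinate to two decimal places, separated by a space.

A=(0,0), D=(12.00,0)
B = A + 1.00·(cos0°, sin0°) = (1.0000, 0.0000)
|BD| = 11.0000
circle(B,4.00) ∩ circle(D,10.00): a=1.6818, h=3.6293
  candidates: C₊=(2.6818,3.6293) cross=39.922; C₋=(2.6818,-3.6293) cross=-39.922
  mode - wants cross < 0 → take C=(2.6818,-3.6293) (cross=-39.922)
ex = (C−B)/|BC| = (0.4205,-0.9073); ey = (0.9073,0.4205)
P = B + 2.80·ex + -0.89·ey = (1.3698,-2.9147)

1.37 -2.91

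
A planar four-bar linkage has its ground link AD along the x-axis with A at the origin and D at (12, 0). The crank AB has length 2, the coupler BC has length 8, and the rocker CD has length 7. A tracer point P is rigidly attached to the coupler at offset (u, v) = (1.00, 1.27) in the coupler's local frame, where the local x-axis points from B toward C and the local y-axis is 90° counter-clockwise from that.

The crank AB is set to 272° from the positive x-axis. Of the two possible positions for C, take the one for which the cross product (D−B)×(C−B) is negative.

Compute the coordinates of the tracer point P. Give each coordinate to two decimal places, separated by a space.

1.50 -1.25

A=(0,0), D=(12.00,0)
B = A + 2.00·(cos272°, sin272°) = (0.0698, -1.9988)
|BD| = 12.0965
circle(B,8.00) ∩ circle(D,7.00): a=6.6683, h=4.4198
  candidates: C₊=(5.9161,3.4621) cross=53.464; C₋=(7.3767,-5.2560) cross=-53.464
  mode - wants cross < 0 → take C=(7.3767,-5.2560) (cross=-53.464)
ex = (C−B)/|BC| = (0.9134,-0.4071); ey = (0.4071,0.9134)
P = B + 1.00·ex + 1.27·ey = (1.5002,-1.2460)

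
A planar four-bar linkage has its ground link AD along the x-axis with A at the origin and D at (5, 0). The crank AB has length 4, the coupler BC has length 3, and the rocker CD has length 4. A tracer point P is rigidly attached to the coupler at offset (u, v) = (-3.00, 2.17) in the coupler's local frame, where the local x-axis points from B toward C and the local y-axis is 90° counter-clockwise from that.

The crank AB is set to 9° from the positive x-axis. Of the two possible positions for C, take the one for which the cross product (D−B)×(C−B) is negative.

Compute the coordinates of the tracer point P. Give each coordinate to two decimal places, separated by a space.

A=(0,0), D=(5.00,0)
B = A + 4.00·(cos9°, sin9°) = (3.9508, 0.6257)
|BD| = 1.2217
circle(B,3.00) ∩ circle(D,4.00): a=-2.2541, h=1.9796
  candidates: C₊=(3.0288,3.4805) cross=2.418; C₋=(1.0008,0.0800) cross=-2.418
  mode - wants cross < 0 → take C=(1.0008,0.0800) (cross=-2.418)
ex = (C−B)/|BC| = (-0.9833,-0.1819); ey = (0.1819,-0.9833)
P = B + -3.00·ex + 2.17·ey = (7.2954,-0.9624)

7.30 -0.96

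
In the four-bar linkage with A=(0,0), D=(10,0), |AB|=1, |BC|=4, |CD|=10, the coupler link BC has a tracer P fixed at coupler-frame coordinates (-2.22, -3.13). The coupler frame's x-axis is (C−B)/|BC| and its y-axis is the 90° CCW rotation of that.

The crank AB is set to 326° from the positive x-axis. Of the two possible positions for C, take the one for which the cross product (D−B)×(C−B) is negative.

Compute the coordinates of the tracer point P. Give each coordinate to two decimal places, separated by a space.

A=(0,0), D=(10.00,0)
B = A + 1.00·(cos326°, sin326°) = (0.8290, -0.5592)
|BD| = 9.1880
circle(B,4.00) ∩ circle(D,10.00): a=0.0228, h=3.9999
  candidates: C₊=(0.6084,3.4347) cross=36.751; C₋=(1.0953,-4.5503) cross=-36.751
  mode - wants cross < 0 → take C=(1.0953,-4.5503) (cross=-36.751)
ex = (C−B)/|BC| = (0.0666,-0.9978); ey = (0.9978,0.0666)
P = B + -2.22·ex + -3.13·ey = (-2.4418,1.4476)

-2.44 1.45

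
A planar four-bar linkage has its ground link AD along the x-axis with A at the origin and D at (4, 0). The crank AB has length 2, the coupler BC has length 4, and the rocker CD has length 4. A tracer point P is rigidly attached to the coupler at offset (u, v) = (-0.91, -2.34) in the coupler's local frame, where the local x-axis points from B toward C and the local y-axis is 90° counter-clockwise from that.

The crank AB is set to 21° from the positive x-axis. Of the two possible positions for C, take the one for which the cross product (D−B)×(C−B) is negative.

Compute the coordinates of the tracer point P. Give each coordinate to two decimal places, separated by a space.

A=(0,0), D=(4.00,0)
B = A + 2.00·(cos21°, sin21°) = (1.8672, 0.7167)
|BD| = 2.2500
circle(B,4.00) ∩ circle(D,4.00): a=1.1250, h=3.8385
  candidates: C₊=(4.1563,3.9969) cross=8.637; C₋=(1.7108,-3.2802) cross=-8.637
  mode - wants cross < 0 → take C=(1.7108,-3.2802) (cross=-8.637)
ex = (C−B)/|BC| = (-0.0391,-0.9992); ey = (0.9992,-0.0391)
P = B + -0.91·ex + -2.34·ey = (-0.4355,1.7175)

-0.44 1.72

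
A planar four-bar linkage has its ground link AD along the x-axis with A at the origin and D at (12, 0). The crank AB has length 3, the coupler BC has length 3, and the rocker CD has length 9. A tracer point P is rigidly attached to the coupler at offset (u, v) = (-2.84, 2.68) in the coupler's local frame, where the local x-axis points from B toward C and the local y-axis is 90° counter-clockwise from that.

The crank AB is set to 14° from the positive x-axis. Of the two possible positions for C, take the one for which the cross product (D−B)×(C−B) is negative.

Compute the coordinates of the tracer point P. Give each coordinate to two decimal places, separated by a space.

5.21 3.88

A=(0,0), D=(12.00,0)
B = A + 3.00·(cos14°, sin14°) = (2.9109, 0.7258)
|BD| = 9.1180
circle(B,3.00) ∩ circle(D,9.00): a=0.6108, h=2.9372
  candidates: C₊=(3.7535,3.6050) cross=26.781; C₋=(3.2860,-2.2507) cross=-26.781
  mode - wants cross < 0 → take C=(3.2860,-2.2507) (cross=-26.781)
ex = (C−B)/|BC| = (0.1250,-0.9922); ey = (0.9922,0.1250)
P = B + -2.84·ex + 2.68·ey = (5.2148,3.8786)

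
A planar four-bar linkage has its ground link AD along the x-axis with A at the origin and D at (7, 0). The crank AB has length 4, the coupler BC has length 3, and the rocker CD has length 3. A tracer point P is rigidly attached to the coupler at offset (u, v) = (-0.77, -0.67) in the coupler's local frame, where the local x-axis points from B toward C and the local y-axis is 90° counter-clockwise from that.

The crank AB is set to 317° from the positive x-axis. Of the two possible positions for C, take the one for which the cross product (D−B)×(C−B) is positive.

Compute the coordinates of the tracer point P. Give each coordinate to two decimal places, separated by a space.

A=(0,0), D=(7.00,0)
B = A + 4.00·(cos317°, sin317°) = (2.9254, -2.7280)
|BD| = 4.9035
circle(B,3.00) ∩ circle(D,3.00): a=2.4517, h=1.7289
  candidates: C₊=(4.0009,0.0726) cross=8.477; C₋=(5.9245,-2.8006) cross=-8.477
  mode + wants cross > 0 → take C=(4.0009,0.0726) (cross=8.477)
ex = (C−B)/|BC| = (0.3585,0.9335); ey = (-0.9335,0.3585)
P = B + -0.77·ex + -0.67·ey = (3.2748,-3.6870)

3.27 -3.69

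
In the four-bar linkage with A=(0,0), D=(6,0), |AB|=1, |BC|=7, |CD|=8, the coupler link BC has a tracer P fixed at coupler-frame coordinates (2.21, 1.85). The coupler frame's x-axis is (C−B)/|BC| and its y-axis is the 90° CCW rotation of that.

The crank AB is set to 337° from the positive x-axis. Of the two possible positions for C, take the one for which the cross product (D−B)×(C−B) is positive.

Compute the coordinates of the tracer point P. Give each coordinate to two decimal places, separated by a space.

A=(0,0), D=(6.00,0)
B = A + 1.00·(cos337°, sin337°) = (0.9205, -0.3907)
|BD| = 5.0945
circle(B,7.00) ∩ circle(D,8.00): a=1.0751, h=6.9170
  candidates: C₊=(1.4619,6.5883) cross=35.238; C₋=(2.5229,-7.2049) cross=-35.238
  mode + wants cross > 0 → take C=(1.4619,6.5883) (cross=35.238)
ex = (C−B)/|BC| = (0.0773,0.9970); ey = (-0.9970,0.0773)
P = B + 2.21·ex + 1.85·ey = (-0.7530,1.9557)

-0.75 1.96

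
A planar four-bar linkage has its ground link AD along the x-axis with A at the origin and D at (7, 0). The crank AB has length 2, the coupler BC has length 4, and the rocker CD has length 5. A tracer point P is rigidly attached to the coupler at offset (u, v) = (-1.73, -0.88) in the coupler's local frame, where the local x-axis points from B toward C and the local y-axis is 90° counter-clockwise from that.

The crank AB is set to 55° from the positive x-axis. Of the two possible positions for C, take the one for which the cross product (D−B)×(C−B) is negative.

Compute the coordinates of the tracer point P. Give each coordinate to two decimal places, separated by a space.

A=(0,0), D=(7.00,0)
B = A + 2.00·(cos55°, sin55°) = (1.1472, 1.6383)
|BD| = 6.0778
circle(B,4.00) ∩ circle(D,5.00): a=2.2985, h=3.2737
  candidates: C₊=(4.2430,4.1712) cross=19.897; C₋=(2.4782,-2.1338) cross=-19.897
  mode - wants cross < 0 → take C=(2.4782,-2.1338) (cross=-19.897)
ex = (C−B)/|BC| = (0.3328,-0.9430); ey = (0.9430,0.3328)
P = B + -1.73·ex + -0.88·ey = (-0.2584,2.9769)

-0.26 2.98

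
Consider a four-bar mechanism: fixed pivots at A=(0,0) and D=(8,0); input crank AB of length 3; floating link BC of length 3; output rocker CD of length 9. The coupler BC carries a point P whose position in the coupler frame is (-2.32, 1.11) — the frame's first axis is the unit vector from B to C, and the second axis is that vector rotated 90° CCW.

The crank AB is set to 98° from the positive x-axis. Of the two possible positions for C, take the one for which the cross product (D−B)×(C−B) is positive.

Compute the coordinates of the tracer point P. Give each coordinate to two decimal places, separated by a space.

-2.48 1.43

A=(0,0), D=(8.00,0)
B = A + 3.00·(cos98°, sin98°) = (-0.4175, 2.9708)
|BD| = 8.9264
circle(B,3.00) ∩ circle(D,9.00): a=0.4302, h=2.9690
  candidates: C₊=(0.9763,5.6274) cross=26.502; C₋=(-1.0000,0.0279) cross=-26.502
  mode + wants cross > 0 → take C=(0.9763,5.6274) (cross=26.502)
ex = (C−B)/|BC| = (0.4646,0.8855); ey = (-0.8855,0.4646)
P = B + -2.32·ex + 1.11·ey = (-2.4783,1.4321)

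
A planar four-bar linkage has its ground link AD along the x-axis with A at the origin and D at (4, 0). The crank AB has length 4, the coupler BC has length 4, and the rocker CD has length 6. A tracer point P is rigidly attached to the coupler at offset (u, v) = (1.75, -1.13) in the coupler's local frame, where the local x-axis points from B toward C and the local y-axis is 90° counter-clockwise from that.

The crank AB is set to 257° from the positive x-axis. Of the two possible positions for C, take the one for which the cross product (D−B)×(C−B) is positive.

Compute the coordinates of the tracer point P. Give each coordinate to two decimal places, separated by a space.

-0.29 -1.90

A=(0,0), D=(4.00,0)
B = A + 4.00·(cos257°, sin257°) = (-0.8998, -3.8975)
|BD| = 6.2609
circle(B,4.00) ∩ circle(D,6.00): a=1.5332, h=3.6945
  candidates: C₊=(-1.9998,-0.0517) cross=23.131; C₋=(2.6000,-5.8344) cross=-23.131
  mode + wants cross > 0 → take C=(-1.9998,-0.0517) (cross=23.131)
ex = (C−B)/|BC| = (-0.2750,0.9614); ey = (-0.9614,-0.2750)
P = B + 1.75·ex + -1.13·ey = (-0.2946,-1.9042)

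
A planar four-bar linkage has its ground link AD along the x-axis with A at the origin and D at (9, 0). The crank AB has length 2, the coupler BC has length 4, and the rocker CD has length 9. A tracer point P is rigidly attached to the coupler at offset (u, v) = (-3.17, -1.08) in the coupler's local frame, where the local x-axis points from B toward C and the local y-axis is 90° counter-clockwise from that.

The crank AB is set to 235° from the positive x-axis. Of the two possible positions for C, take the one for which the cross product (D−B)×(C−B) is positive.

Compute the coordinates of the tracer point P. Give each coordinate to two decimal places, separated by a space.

-1.24 -4.99

A=(0,0), D=(9.00,0)
B = A + 2.00·(cos235°, sin235°) = (-1.1472, -1.6383)
|BD| = 10.2786
circle(B,4.00) ∩ circle(D,9.00): a=1.9774, h=3.4771
  candidates: C₊=(0.2507,2.1095) cross=35.739; C₋=(1.3591,-4.7558) cross=-35.739
  mode + wants cross > 0 → take C=(0.2507,2.1095) (cross=35.739)
ex = (C−B)/|BC| = (0.3495,0.9369); ey = (-0.9369,0.3495)
P = B + -3.17·ex + -1.08·ey = (-1.2431,-4.9859)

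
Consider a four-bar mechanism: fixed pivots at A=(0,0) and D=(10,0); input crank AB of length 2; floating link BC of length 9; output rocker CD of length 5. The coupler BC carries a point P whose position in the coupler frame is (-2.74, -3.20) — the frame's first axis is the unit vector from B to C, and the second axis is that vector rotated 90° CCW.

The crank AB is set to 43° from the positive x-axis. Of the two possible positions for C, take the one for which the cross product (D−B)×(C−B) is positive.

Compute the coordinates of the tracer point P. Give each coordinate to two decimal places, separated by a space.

A=(0,0), D=(10.00,0)
B = A + 2.00·(cos43°, sin43°) = (1.4627, 1.3640)
|BD| = 8.6456
circle(B,9.00) ∩ circle(D,5.00): a=7.5614, h=4.8811
  candidates: C₊=(9.6995,4.9910) cross=42.199; C₋=(8.1594,-4.6489) cross=-42.199
  mode + wants cross > 0 → take C=(9.6995,4.9910) (cross=42.199)
ex = (C−B)/|BC| = (0.9152,0.4030); ey = (-0.4030,0.9152)
P = B + -2.74·ex + -3.20·ey = (0.2446,-2.6689)

0.24 -2.67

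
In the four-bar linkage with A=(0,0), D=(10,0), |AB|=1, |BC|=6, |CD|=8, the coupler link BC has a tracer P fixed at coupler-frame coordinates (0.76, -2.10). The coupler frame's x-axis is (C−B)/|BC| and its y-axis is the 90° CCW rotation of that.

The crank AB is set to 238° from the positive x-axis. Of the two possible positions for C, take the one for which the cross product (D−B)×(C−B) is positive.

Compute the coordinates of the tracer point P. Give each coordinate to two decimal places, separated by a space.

1.61 -1.49

A=(0,0), D=(10.00,0)
B = A + 1.00·(cos238°, sin238°) = (-0.5299, -0.8480)
|BD| = 10.5640
circle(B,6.00) ∩ circle(D,8.00): a=3.9568, h=4.5104
  candidates: C₊=(3.0520,3.9655) cross=47.648; C₋=(3.7761,-5.0263) cross=-47.648
  mode + wants cross > 0 → take C=(3.0520,3.9655) (cross=47.648)
ex = (C−B)/|BC| = (0.5970,0.8023); ey = (-0.8023,0.5970)
P = B + 0.76·ex + -2.10·ey = (1.6085,-1.4920)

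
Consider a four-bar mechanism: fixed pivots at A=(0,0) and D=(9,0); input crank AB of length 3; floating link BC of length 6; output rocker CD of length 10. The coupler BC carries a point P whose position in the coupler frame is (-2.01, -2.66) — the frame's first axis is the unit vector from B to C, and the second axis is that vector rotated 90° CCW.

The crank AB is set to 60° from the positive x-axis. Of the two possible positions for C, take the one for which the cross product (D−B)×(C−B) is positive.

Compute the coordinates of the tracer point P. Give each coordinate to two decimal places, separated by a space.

A=(0,0), D=(9.00,0)
B = A + 3.00·(cos60°, sin60°) = (1.5000, 2.5981)
|BD| = 7.9373
circle(B,6.00) ∩ circle(D,10.00): a=-0.0630, h=5.9997
  candidates: C₊=(3.4043,8.2879) cross=47.621; C₋=(-0.5234,-3.0505) cross=-47.621
  mode + wants cross > 0 → take C=(3.4043,8.2879) (cross=47.621)
ex = (C−B)/|BC| = (0.3174,0.9483); ey = (-0.9483,0.3174)
P = B + -2.01·ex + -2.66·ey = (3.3845,-0.1523)

3.38 -0.15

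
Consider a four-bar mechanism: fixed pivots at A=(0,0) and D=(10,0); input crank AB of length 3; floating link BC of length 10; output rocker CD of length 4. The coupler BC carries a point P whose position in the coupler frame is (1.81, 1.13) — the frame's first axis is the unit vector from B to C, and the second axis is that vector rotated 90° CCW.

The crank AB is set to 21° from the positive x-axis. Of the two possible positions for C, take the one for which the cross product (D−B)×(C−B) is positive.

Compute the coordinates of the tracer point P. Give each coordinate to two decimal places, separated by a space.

4.35 2.54

A=(0,0), D=(10.00,0)
B = A + 3.00·(cos21°, sin21°) = (2.8007, 1.0751)
|BD| = 7.2791
circle(B,10.00) ∩ circle(D,4.00): a=9.4095, h=3.3855
  candidates: C₊=(12.6071,3.0337) cross=24.643; C₋=(11.6070,-3.6630) cross=-24.643
  mode + wants cross > 0 → take C=(12.6071,3.0337) (cross=24.643)
ex = (C−B)/|BC| = (0.9806,0.1959); ey = (-0.1959,0.9806)
P = B + 1.81·ex + 1.13·ey = (4.3544,2.5377)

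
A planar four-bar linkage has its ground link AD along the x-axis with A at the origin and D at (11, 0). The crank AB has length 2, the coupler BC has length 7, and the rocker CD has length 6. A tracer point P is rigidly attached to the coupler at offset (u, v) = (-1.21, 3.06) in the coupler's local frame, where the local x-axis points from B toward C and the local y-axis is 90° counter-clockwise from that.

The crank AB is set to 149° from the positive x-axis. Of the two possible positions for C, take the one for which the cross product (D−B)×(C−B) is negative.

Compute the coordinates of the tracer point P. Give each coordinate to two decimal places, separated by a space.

-2.10 4.30

A=(0,0), D=(11.00,0)
B = A + 2.00·(cos149°, sin149°) = (-1.7143, 1.0301)
|BD| = 12.7560
circle(B,7.00) ∩ circle(D,6.00): a=6.8876, h=1.2496
  candidates: C₊=(5.2516,1.7194) cross=15.940; C₋=(5.0498,-0.7716) cross=-15.940
  mode - wants cross < 0 → take C=(5.0498,-0.7716) (cross=-15.940)
ex = (C−B)/|BC| = (0.9663,-0.2574); ey = (0.2574,0.9663)
P = B + -1.21·ex + 3.06·ey = (-2.0960,4.2984)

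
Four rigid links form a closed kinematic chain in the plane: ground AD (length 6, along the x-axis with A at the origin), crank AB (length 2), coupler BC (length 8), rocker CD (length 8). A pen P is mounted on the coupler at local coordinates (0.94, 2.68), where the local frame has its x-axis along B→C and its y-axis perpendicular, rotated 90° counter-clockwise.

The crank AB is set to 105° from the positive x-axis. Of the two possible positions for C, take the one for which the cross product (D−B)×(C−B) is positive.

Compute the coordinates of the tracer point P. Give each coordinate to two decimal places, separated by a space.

A=(0,0), D=(6.00,0)
B = A + 2.00·(cos105°, sin105°) = (-0.5176, 1.9319)
|BD| = 6.7979
circle(B,8.00) ∩ circle(D,8.00): a=3.3990, h=7.2420
  candidates: C₊=(4.7992,7.9094) cross=49.231; C₋=(0.6831,-5.9775) cross=-49.231
  mode + wants cross > 0 → take C=(4.7992,7.9094) (cross=49.231)
ex = (C−B)/|BC| = (0.6646,0.7472); ey = (-0.7472,0.6646)
P = B + 0.94·ex + 2.68·ey = (-1.8954,4.4154)

-1.90 4.42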